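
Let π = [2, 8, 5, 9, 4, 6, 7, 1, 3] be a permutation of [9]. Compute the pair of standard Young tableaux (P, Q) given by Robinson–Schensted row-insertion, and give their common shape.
P = [1, 3, 6, 7] / [2, 4] / [5, 9] / [8];  Q = [1, 2, 4, 7] / [3, 6] / [5, 9] / [8];  common shape = (4, 2, 2, 1)

Row-insert the values π_1, π_2, … into P one at a time, bumping the leftmost entry strictly greater than the inserted value down to the next row. The recording tableau Q records, in position (i, j), the step at which that cell was added to P.
  Insert 2 (step 1): P = [2];  Q = [1]
  Insert 8 (step 2): P = [2, 8];  Q = [1, 2]
  Insert 5 (step 3): P = [2, 5] / [8];  Q = [1, 2] / [3]
  Insert 9 (step 4): P = [2, 5, 9] / [8];  Q = [1, 2, 4] / [3]
  Insert 4 (step 5): P = [2, 4, 9] / [5] / [8];  Q = [1, 2, 4] / [3] / [5]
  Insert 6 (step 6): P = [2, 4, 6] / [5, 9] / [8];  Q = [1, 2, 4] / [3, 6] / [5]
  Insert 7 (step 7): P = [2, 4, 6, 7] / [5, 9] / [8];  Q = [1, 2, 4, 7] / [3, 6] / [5]
  Insert 1 (step 8): P = [1, 4, 6, 7] / [2, 9] / [5] / [8];  Q = [1, 2, 4, 7] / [3, 6] / [5] / [8]
  Insert 3 (step 9): P = [1, 3, 6, 7] / [2, 4] / [5, 9] / [8];  Q = [1, 2, 4, 7] / [3, 6] / [5, 9] / [8]
Final shape: (4, 2, 2, 1).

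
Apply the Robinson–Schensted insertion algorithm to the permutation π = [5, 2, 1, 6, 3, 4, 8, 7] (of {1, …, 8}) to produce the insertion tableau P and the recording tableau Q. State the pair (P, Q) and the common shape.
P = [1, 3, 4, 7] / [2, 6, 8] / [5];  Q = [1, 4, 6, 7] / [2, 5, 8] / [3];  common shape = (4, 3, 1)

Row-insert the values π_1, π_2, … into P one at a time, bumping the leftmost entry strictly greater than the inserted value down to the next row. The recording tableau Q records, in position (i, j), the step at which that cell was added to P.
  Insert 5 (step 1): P = [5];  Q = [1]
  Insert 2 (step 2): P = [2] / [5];  Q = [1] / [2]
  Insert 1 (step 3): P = [1] / [2] / [5];  Q = [1] / [2] / [3]
  Insert 6 (step 4): P = [1, 6] / [2] / [5];  Q = [1, 4] / [2] / [3]
  Insert 3 (step 5): P = [1, 3] / [2, 6] / [5];  Q = [1, 4] / [2, 5] / [3]
  Insert 4 (step 6): P = [1, 3, 4] / [2, 6] / [5];  Q = [1, 4, 6] / [2, 5] / [3]
  Insert 8 (step 7): P = [1, 3, 4, 8] / [2, 6] / [5];  Q = [1, 4, 6, 7] / [2, 5] / [3]
  Insert 7 (step 8): P = [1, 3, 4, 7] / [2, 6, 8] / [5];  Q = [1, 4, 6, 7] / [2, 5, 8] / [3]
Final shape: (4, 3, 1).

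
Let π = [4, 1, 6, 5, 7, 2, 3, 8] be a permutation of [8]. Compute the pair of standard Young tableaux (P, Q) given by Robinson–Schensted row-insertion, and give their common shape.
P = [1, 2, 3, 8] / [4, 5, 7] / [6];  Q = [1, 3, 5, 8] / [2, 4, 7] / [6];  common shape = (4, 3, 1)

Row-insert the values π_1, π_2, … into P one at a time, bumping the leftmost entry strictly greater than the inserted value down to the next row. The recording tableau Q records, in position (i, j), the step at which that cell was added to P.
  Insert 4 (step 1): P = [4];  Q = [1]
  Insert 1 (step 2): P = [1] / [4];  Q = [1] / [2]
  Insert 6 (step 3): P = [1, 6] / [4];  Q = [1, 3] / [2]
  Insert 5 (step 4): P = [1, 5] / [4, 6];  Q = [1, 3] / [2, 4]
  Insert 7 (step 5): P = [1, 5, 7] / [4, 6];  Q = [1, 3, 5] / [2, 4]
  Insert 2 (step 6): P = [1, 2, 7] / [4, 5] / [6];  Q = [1, 3, 5] / [2, 4] / [6]
  Insert 3 (step 7): P = [1, 2, 3] / [4, 5, 7] / [6];  Q = [1, 3, 5] / [2, 4, 7] / [6]
  Insert 8 (step 8): P = [1, 2, 3, 8] / [4, 5, 7] / [6];  Q = [1, 3, 5, 8] / [2, 4, 7] / [6]
Final shape: (4, 3, 1).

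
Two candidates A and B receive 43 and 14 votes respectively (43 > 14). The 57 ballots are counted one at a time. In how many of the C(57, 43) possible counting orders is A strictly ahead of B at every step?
Strict-lead orderings = 3914819231400

Total orderings of the 57 votes with 43 for A: C(57, 43) = 7694644696200. By the Bertrand ballot formula (Cycle Lemma / reflection principle), the number of orderings in which A is strictly ahead of B throughout is (p − q)/(p + q) · C(p + q, p) = (43 − 14)/(43 + 14) · 7694644696200 = 3914819231400.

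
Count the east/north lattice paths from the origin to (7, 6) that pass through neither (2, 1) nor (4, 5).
Number of paths = 636

Inclusion–exclusion. Total paths: C(13, 7) = 1716. Through P₁: C(3, 2)·C(10, 5) = 756. Through P₂: C(9, 4)·C(4, 3) = 504. Since P₁ is strictly southwest of P₂, a monotone path through both must visit P₁ then P₂; paths through both = C(3, 2)·C(6, 2)·C(4, 3) = 180. Avoid both = 1716 − 756 − 504 + 180 = 636.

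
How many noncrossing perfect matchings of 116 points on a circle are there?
C_58 = 104088460289122304033498318812080

These noncrossing handshakes are counted by the Catalan number C_n = (1/(n + 1)) · C(2n, n). For n = 58: C_58 = (1/59) · C(116, 58) = 6141219157058215937976400809912720/59 = 104088460289122304033498318812080.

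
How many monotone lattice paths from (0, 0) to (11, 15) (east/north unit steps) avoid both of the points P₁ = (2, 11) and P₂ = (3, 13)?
Number of paths = 7655720

Inclusion–exclusion. Total paths: C(26, 11) = 7726160. Through P₁: C(13, 2)·C(13, 9) = 55770. Through P₂: C(16, 3)·C(10, 8) = 25200. Since P₁ is strictly southwest of P₂, a monotone path through both must visit P₁ then P₂; paths through both = C(13, 2)·C(3, 1)·C(10, 8) = 10530. Avoid both = 7726160 − 55770 − 25200 + 10530 = 7655720.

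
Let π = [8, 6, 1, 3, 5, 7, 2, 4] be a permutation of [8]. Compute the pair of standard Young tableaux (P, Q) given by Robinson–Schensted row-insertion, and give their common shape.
P = [1, 2, 4, 7] / [3, 5] / [6] / [8];  Q = [1, 4, 5, 6] / [2, 8] / [3] / [7];  common shape = (4, 2, 1, 1)

Row-insert the values π_1, π_2, … into P one at a time, bumping the leftmost entry strictly greater than the inserted value down to the next row. The recording tableau Q records, in position (i, j), the step at which that cell was added to P.
  Insert 8 (step 1): P = [8];  Q = [1]
  Insert 6 (step 2): P = [6] / [8];  Q = [1] / [2]
  Insert 1 (step 3): P = [1] / [6] / [8];  Q = [1] / [2] / [3]
  Insert 3 (step 4): P = [1, 3] / [6] / [8];  Q = [1, 4] / [2] / [3]
  Insert 5 (step 5): P = [1, 3, 5] / [6] / [8];  Q = [1, 4, 5] / [2] / [3]
  Insert 7 (step 6): P = [1, 3, 5, 7] / [6] / [8];  Q = [1, 4, 5, 6] / [2] / [3]
  Insert 2 (step 7): P = [1, 2, 5, 7] / [3] / [6] / [8];  Q = [1, 4, 5, 6] / [2] / [3] / [7]
  Insert 4 (step 8): P = [1, 2, 4, 7] / [3, 5] / [6] / [8];  Q = [1, 4, 5, 6] / [2, 8] / [3] / [7]
Final shape: (4, 2, 1, 1).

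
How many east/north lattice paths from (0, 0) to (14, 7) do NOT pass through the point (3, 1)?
Number of paths = 66776

Total paths from (0, 0) to (14, 7): C(21, 14) = 116280. Paths through (3, 1): (paths (0, 0) → (3, 1)) × (paths (3, 1) → (14, 7)) = C(4, 3) · C(17, 11) = 4 · 12376 = 49504. Avoidance count = 116280 − 49504 = 66776.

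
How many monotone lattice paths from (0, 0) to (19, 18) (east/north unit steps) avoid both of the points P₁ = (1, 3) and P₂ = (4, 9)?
Number of paths = 13028454604

Inclusion–exclusion. Total paths: C(37, 19) = 17672631900. Through P₁: C(4, 1)·C(33, 18) = 4148633280. Through P₂: C(13, 4)·C(24, 15) = 934865360. Since P₁ is strictly southwest of P₂, a monotone path through both must visit P₁ then P₂; paths through both = C(4, 1)·C(9, 3)·C(24, 15) = 439321344. Avoid both = 17672631900 − 4148633280 − 934865360 + 439321344 = 13028454604.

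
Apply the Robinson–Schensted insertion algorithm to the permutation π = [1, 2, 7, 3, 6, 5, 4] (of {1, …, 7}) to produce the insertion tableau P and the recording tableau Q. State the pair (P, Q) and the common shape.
P = [1, 2, 3, 4] / [5] / [6] / [7];  Q = [1, 2, 3, 5] / [4] / [6] / [7];  common shape = (4, 1, 1, 1)

Row-insert the values π_1, π_2, … into P one at a time, bumping the leftmost entry strictly greater than the inserted value down to the next row. The recording tableau Q records, in position (i, j), the step at which that cell was added to P.
  Insert 1 (step 1): P = [1];  Q = [1]
  Insert 2 (step 2): P = [1, 2];  Q = [1, 2]
  Insert 7 (step 3): P = [1, 2, 7];  Q = [1, 2, 3]
  Insert 3 (step 4): P = [1, 2, 3] / [7];  Q = [1, 2, 3] / [4]
  Insert 6 (step 5): P = [1, 2, 3, 6] / [7];  Q = [1, 2, 3, 5] / [4]
  Insert 5 (step 6): P = [1, 2, 3, 5] / [6] / [7];  Q = [1, 2, 3, 5] / [4] / [6]
  Insert 4 (step 7): P = [1, 2, 3, 4] / [5] / [6] / [7];  Q = [1, 2, 3, 5] / [4] / [6] / [7]
Final shape: (4, 1, 1, 1).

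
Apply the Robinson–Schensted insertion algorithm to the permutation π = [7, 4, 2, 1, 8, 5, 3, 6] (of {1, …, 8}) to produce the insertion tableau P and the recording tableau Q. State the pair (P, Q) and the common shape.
P = [1, 3, 6] / [2, 5] / [4, 8] / [7];  Q = [1, 5, 8] / [2, 6] / [3, 7] / [4];  common shape = (3, 2, 2, 1)

Row-insert the values π_1, π_2, … into P one at a time, bumping the leftmost entry strictly greater than the inserted value down to the next row. The recording tableau Q records, in position (i, j), the step at which that cell was added to P.
  Insert 7 (step 1): P = [7];  Q = [1]
  Insert 4 (step 2): P = [4] / [7];  Q = [1] / [2]
  Insert 2 (step 3): P = [2] / [4] / [7];  Q = [1] / [2] / [3]
  Insert 1 (step 4): P = [1] / [2] / [4] / [7];  Q = [1] / [2] / [3] / [4]
  Insert 8 (step 5): P = [1, 8] / [2] / [4] / [7];  Q = [1, 5] / [2] / [3] / [4]
  Insert 5 (step 6): P = [1, 5] / [2, 8] / [4] / [7];  Q = [1, 5] / [2, 6] / [3] / [4]
  Insert 3 (step 7): P = [1, 3] / [2, 5] / [4, 8] / [7];  Q = [1, 5] / [2, 6] / [3, 7] / [4]
  Insert 6 (step 8): P = [1, 3, 6] / [2, 5] / [4, 8] / [7];  Q = [1, 5, 8] / [2, 6] / [3, 7] / [4]
Final shape: (3, 2, 2, 1).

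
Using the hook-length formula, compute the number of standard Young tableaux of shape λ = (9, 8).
# SYT of shape (9, 8) = 4862

Hook-length formula: f^λ = n! / Π hook(c), product over all cells c of the Young diagram. For λ = (9, 8), n = 17 boxes. Hook lengths by row (left-to-right, top-to-bottom): [10, 9, 8, 7, 6, 5, 4, 3, 1]; [8, 7, 6, 5, 4, 3, 2, 1]. Product of hooks = 73156608000. So f^λ = 17! / 73156608000 = 355687428096000 / 73156608000 = 4862.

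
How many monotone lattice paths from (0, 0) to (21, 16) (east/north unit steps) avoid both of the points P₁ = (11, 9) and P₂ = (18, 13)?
Number of paths = 6592763090

Inclusion–exclusion. Total paths: C(37, 21) = 12875774670. Through P₁: C(20, 11)·C(17, 10) = 3266486080. Through P₂: C(31, 18)·C(6, 3) = 4125061500. Since P₁ is strictly southwest of P₂, a monotone path through both must visit P₁ then P₂; paths through both = C(20, 11)·C(11, 7)·C(6, 3) = 1108536000. Avoid both = 12875774670 − 3266486080 − 4125061500 + 1108536000 = 6592763090.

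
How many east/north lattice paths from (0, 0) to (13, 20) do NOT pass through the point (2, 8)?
Number of paths = 512322930

Total paths from (0, 0) to (13, 20): C(33, 13) = 573166440. Paths through (2, 8): (paths (0, 0) → (2, 8)) × (paths (2, 8) → (13, 20)) = C(10, 2) · C(23, 11) = 45 · 1352078 = 60843510. Avoidance count = 573166440 − 60843510 = 512322930.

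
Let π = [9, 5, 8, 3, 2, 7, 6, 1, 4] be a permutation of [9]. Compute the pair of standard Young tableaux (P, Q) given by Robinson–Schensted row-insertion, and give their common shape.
P = [1, 4] / [2, 6] / [3, 7] / [5, 8] / [9];  Q = [1, 3] / [2, 6] / [4, 7] / [5, 9] / [8];  common shape = (2, 2, 2, 2, 1)

Row-insert the values π_1, π_2, … into P one at a time, bumping the leftmost entry strictly greater than the inserted value down to the next row. The recording tableau Q records, in position (i, j), the step at which that cell was added to P.
  Insert 9 (step 1): P = [9];  Q = [1]
  Insert 5 (step 2): P = [5] / [9];  Q = [1] / [2]
  Insert 8 (step 3): P = [5, 8] / [9];  Q = [1, 3] / [2]
  Insert 3 (step 4): P = [3, 8] / [5] / [9];  Q = [1, 3] / [2] / [4]
  Insert 2 (step 5): P = [2, 8] / [3] / [5] / [9];  Q = [1, 3] / [2] / [4] / [5]
  Insert 7 (step 6): P = [2, 7] / [3, 8] / [5] / [9];  Q = [1, 3] / [2, 6] / [4] / [5]
  Insert 6 (step 7): P = [2, 6] / [3, 7] / [5, 8] / [9];  Q = [1, 3] / [2, 6] / [4, 7] / [5]
  Insert 1 (step 8): P = [1, 6] / [2, 7] / [3, 8] / [5] / [9];  Q = [1, 3] / [2, 6] / [4, 7] / [5] / [8]
  Insert 4 (step 9): P = [1, 4] / [2, 6] / [3, 7] / [5, 8] / [9];  Q = [1, 3] / [2, 6] / [4, 7] / [5, 9] / [8]
Final shape: (2, 2, 2, 2, 1).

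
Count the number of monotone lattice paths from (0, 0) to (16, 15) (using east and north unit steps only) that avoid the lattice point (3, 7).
Number of paths = 276121395

Total paths from (0, 0) to (16, 15): C(31, 16) = 300540195. Paths through (3, 7): (paths (0, 0) → (3, 7)) × (paths (3, 7) → (16, 15)) = C(10, 3) · C(21, 13) = 120 · 203490 = 24418800. Avoidance count = 300540195 − 24418800 = 276121395.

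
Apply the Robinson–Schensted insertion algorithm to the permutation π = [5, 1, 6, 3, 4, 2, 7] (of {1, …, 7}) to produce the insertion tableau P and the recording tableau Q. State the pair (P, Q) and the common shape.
P = [1, 2, 4, 7] / [3, 6] / [5];  Q = [1, 3, 5, 7] / [2, 4] / [6];  common shape = (4, 2, 1)

Row-insert the values π_1, π_2, … into P one at a time, bumping the leftmost entry strictly greater than the inserted value down to the next row. The recording tableau Q records, in position (i, j), the step at which that cell was added to P.
  Insert 5 (step 1): P = [5];  Q = [1]
  Insert 1 (step 2): P = [1] / [5];  Q = [1] / [2]
  Insert 6 (step 3): P = [1, 6] / [5];  Q = [1, 3] / [2]
  Insert 3 (step 4): P = [1, 3] / [5, 6];  Q = [1, 3] / [2, 4]
  Insert 4 (step 5): P = [1, 3, 4] / [5, 6];  Q = [1, 3, 5] / [2, 4]
  Insert 2 (step 6): P = [1, 2, 4] / [3, 6] / [5];  Q = [1, 3, 5] / [2, 4] / [6]
  Insert 7 (step 7): P = [1, 2, 4, 7] / [3, 6] / [5];  Q = [1, 3, 5, 7] / [2, 4] / [6]
Final shape: (4, 2, 1).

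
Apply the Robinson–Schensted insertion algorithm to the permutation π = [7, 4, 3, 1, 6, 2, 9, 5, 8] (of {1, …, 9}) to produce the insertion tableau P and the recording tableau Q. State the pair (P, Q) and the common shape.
P = [1, 2, 5, 8] / [3, 6, 9] / [4] / [7];  Q = [1, 5, 7, 9] / [2, 6, 8] / [3] / [4];  common shape = (4, 3, 1, 1)

Row-insert the values π_1, π_2, … into P one at a time, bumping the leftmost entry strictly greater than the inserted value down to the next row. The recording tableau Q records, in position (i, j), the step at which that cell was added to P.
  Insert 7 (step 1): P = [7];  Q = [1]
  Insert 4 (step 2): P = [4] / [7];  Q = [1] / [2]
  Insert 3 (step 3): P = [3] / [4] / [7];  Q = [1] / [2] / [3]
  Insert 1 (step 4): P = [1] / [3] / [4] / [7];  Q = [1] / [2] / [3] / [4]
  Insert 6 (step 5): P = [1, 6] / [3] / [4] / [7];  Q = [1, 5] / [2] / [3] / [4]
  Insert 2 (step 6): P = [1, 2] / [3, 6] / [4] / [7];  Q = [1, 5] / [2, 6] / [3] / [4]
  Insert 9 (step 7): P = [1, 2, 9] / [3, 6] / [4] / [7];  Q = [1, 5, 7] / [2, 6] / [3] / [4]
  Insert 5 (step 8): P = [1, 2, 5] / [3, 6, 9] / [4] / [7];  Q = [1, 5, 7] / [2, 6, 8] / [3] / [4]
  Insert 8 (step 9): P = [1, 2, 5, 8] / [3, 6, 9] / [4] / [7];  Q = [1, 5, 7, 9] / [2, 6, 8] / [3] / [4]
Final shape: (4, 3, 1, 1).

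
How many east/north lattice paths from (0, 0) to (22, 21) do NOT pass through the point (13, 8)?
Number of paths = 950829486060

Total paths from (0, 0) to (22, 21): C(43, 22) = 1052049481860. Paths through (13, 8): (paths (0, 0) → (13, 8)) × (paths (13, 8) → (22, 21)) = C(21, 13) · C(22, 9) = 203490 · 497420 = 101219995800. Avoidance count = 1052049481860 − 101219995800 = 950829486060.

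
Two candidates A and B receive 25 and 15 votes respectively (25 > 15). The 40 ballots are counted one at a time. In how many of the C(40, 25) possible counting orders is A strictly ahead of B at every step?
Strict-lead orderings = 10056336264

Total orderings of the 40 votes with 25 for A: C(40, 25) = 40225345056. By the Bertrand ballot formula (Cycle Lemma / reflection principle), the number of orderings in which A is strictly ahead of B throughout is (p − q)/(p + q) · C(p + q, p) = (25 − 15)/(25 + 15) · 40225345056 = 10056336264.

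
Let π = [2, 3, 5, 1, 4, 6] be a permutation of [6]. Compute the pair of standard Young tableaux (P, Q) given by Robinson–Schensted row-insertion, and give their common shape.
P = [1, 3, 4, 6] / [2, 5];  Q = [1, 2, 3, 6] / [4, 5];  common shape = (4, 2)

Row-insert the values π_1, π_2, … into P one at a time, bumping the leftmost entry strictly greater than the inserted value down to the next row. The recording tableau Q records, in position (i, j), the step at which that cell was added to P.
  Insert 2 (step 1): P = [2];  Q = [1]
  Insert 3 (step 2): P = [2, 3];  Q = [1, 2]
  Insert 5 (step 3): P = [2, 3, 5];  Q = [1, 2, 3]
  Insert 1 (step 4): P = [1, 3, 5] / [2];  Q = [1, 2, 3] / [4]
  Insert 4 (step 5): P = [1, 3, 4] / [2, 5];  Q = [1, 2, 3] / [4, 5]
  Insert 6 (step 6): P = [1, 3, 4, 6] / [2, 5];  Q = [1, 2, 3, 6] / [4, 5]
Final shape: (4, 2).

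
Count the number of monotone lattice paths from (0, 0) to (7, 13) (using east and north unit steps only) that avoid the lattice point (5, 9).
Number of paths = 47490

Total paths from (0, 0) to (7, 13): C(20, 7) = 77520. Paths through (5, 9): (paths (0, 0) → (5, 9)) × (paths (5, 9) → (7, 13)) = C(14, 5) · C(6, 2) = 2002 · 15 = 30030. Avoidance count = 77520 − 30030 = 47490.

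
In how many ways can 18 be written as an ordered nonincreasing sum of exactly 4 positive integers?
p(18, 4 parts) = 47

Partitions of n into exactly k parts are in bijection with partitions of n − k into at most k parts (subtract 1 from each part). So p(18, exactly 4) = p(14, parts ≤ 4). Computing via the recurrence p(m, j) = p(m, j−1) + p(m−j, j) gives 47.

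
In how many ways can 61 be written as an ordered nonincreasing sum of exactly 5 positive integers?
p(61, 5 parts) = 5608

Partitions of n into exactly k parts are in bijection with partitions of n − k into at most k parts (subtract 1 from each part). So p(61, exactly 5) = p(56, parts ≤ 5). Computing via the recurrence p(m, j) = p(m, j−1) + p(m−j, j) gives 5608.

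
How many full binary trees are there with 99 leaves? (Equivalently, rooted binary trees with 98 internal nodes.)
C_98 = 57743358069601357782187700608042856334020731624756611000

These full binary trees are counted by the Catalan number C_n = (1/(n + 1)) · C(2n, n). For n = 98: C_98 = (1/99) · C(196, 98) = 5716592448890534420436582360196242777068052430850904489000/99 = 57743358069601357782187700608042856334020731624756611000.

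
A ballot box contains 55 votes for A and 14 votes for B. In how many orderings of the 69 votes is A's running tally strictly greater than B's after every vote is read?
Strict-lead orderings = 91865554008992

Total orderings of the 69 votes with 55 for A: C(69, 55) = 154603005527328. By the Bertrand ballot formula (Cycle Lemma / reflection principle), the number of orderings in which A is strictly ahead of B throughout is (p − q)/(p + q) · C(p + q, p) = (55 − 14)/(55 + 14) · 154603005527328 = 91865554008992.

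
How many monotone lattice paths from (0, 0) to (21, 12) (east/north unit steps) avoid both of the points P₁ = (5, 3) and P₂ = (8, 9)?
Number of paths = 229431360

Inclusion–exclusion. Total paths: C(33, 21) = 354817320. Through P₁: C(8, 5)·C(25, 16) = 114406600. Through P₂: C(17, 8)·C(16, 13) = 13613600. Since P₁ is strictly southwest of P₂, a monotone path through both must visit P₁ then P₂; paths through both = C(8, 5)·C(9, 3)·C(16, 13) = 2634240. Avoid both = 354817320 − 114406600 − 13613600 + 2634240 = 229431360.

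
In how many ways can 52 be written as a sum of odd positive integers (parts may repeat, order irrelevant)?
p_odd(52) = 4582

Enumerate partitions using only odd parts via the recurrence o(n, m) = o(n, m−2) + o(n−m, m) over odd m, starting from the largest odd part ≤ n. This gives p_odd(52) = 4582. (Euler's theorem: equals the count of distinct-part partitions.)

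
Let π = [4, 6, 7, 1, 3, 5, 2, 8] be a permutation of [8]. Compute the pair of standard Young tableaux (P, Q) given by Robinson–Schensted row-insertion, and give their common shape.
P = [1, 2, 5, 8] / [3, 6, 7] / [4];  Q = [1, 2, 3, 8] / [4, 5, 6] / [7];  common shape = (4, 3, 1)

Row-insert the values π_1, π_2, … into P one at a time, bumping the leftmost entry strictly greater than the inserted value down to the next row. The recording tableau Q records, in position (i, j), the step at which that cell was added to P.
  Insert 4 (step 1): P = [4];  Q = [1]
  Insert 6 (step 2): P = [4, 6];  Q = [1, 2]
  Insert 7 (step 3): P = [4, 6, 7];  Q = [1, 2, 3]
  Insert 1 (step 4): P = [1, 6, 7] / [4];  Q = [1, 2, 3] / [4]
  Insert 3 (step 5): P = [1, 3, 7] / [4, 6];  Q = [1, 2, 3] / [4, 5]
  Insert 5 (step 6): P = [1, 3, 5] / [4, 6, 7];  Q = [1, 2, 3] / [4, 5, 6]
  Insert 2 (step 7): P = [1, 2, 5] / [3, 6, 7] / [4];  Q = [1, 2, 3] / [4, 5, 6] / [7]
  Insert 8 (step 8): P = [1, 2, 5, 8] / [3, 6, 7] / [4];  Q = [1, 2, 3, 8] / [4, 5, 6] / [7]
Final shape: (4, 3, 1).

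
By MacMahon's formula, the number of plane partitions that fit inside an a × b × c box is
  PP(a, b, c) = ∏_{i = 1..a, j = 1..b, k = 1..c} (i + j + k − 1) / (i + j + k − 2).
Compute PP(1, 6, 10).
PP(1, 6, 10) = 8008

Evaluate the triple product over i = 1..1, j = 1..6, k = 1..10. The factors are (2/1) · (3/2) · (4/3) · (5/4) · (6/5) · (7/6) · (8/7) · (9/8) · … (60 factors total). The numerators and denominators telescope so the product is an integer; carrying out the multiplication exactly gives PP(1, 6, 10) = 8008.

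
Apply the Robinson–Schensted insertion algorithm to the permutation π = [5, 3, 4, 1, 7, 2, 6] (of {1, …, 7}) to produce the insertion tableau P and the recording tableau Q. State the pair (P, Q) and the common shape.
P = [1, 2, 6] / [3, 4, 7] / [5];  Q = [1, 3, 5] / [2, 6, 7] / [4];  common shape = (3, 3, 1)

Row-insert the values π_1, π_2, … into P one at a time, bumping the leftmost entry strictly greater than the inserted value down to the next row. The recording tableau Q records, in position (i, j), the step at which that cell was added to P.
  Insert 5 (step 1): P = [5];  Q = [1]
  Insert 3 (step 2): P = [3] / [5];  Q = [1] / [2]
  Insert 4 (step 3): P = [3, 4] / [5];  Q = [1, 3] / [2]
  Insert 1 (step 4): P = [1, 4] / [3] / [5];  Q = [1, 3] / [2] / [4]
  Insert 7 (step 5): P = [1, 4, 7] / [3] / [5];  Q = [1, 3, 5] / [2] / [4]
  Insert 2 (step 6): P = [1, 2, 7] / [3, 4] / [5];  Q = [1, 3, 5] / [2, 6] / [4]
  Insert 6 (step 7): P = [1, 2, 6] / [3, 4, 7] / [5];  Q = [1, 3, 5] / [2, 6, 7] / [4]
Final shape: (3, 3, 1).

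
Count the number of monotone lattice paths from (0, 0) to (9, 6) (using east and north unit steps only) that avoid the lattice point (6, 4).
Number of paths = 2905

Total paths from (0, 0) to (9, 6): C(15, 9) = 5005. Paths through (6, 4): (paths (0, 0) → (6, 4)) × (paths (6, 4) → (9, 6)) = C(10, 6) · C(5, 3) = 210 · 10 = 2100. Avoidance count = 5005 − 2100 = 2905.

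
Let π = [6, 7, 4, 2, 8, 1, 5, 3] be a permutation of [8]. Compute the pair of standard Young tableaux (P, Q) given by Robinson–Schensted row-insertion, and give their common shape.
P = [1, 3, 8] / [2, 5] / [4, 7] / [6];  Q = [1, 2, 5] / [3, 7] / [4, 8] / [6];  common shape = (3, 2, 2, 1)

Row-insert the values π_1, π_2, … into P one at a time, bumping the leftmost entry strictly greater than the inserted value down to the next row. The recording tableau Q records, in position (i, j), the step at which that cell was added to P.
  Insert 6 (step 1): P = [6];  Q = [1]
  Insert 7 (step 2): P = [6, 7];  Q = [1, 2]
  Insert 4 (step 3): P = [4, 7] / [6];  Q = [1, 2] / [3]
  Insert 2 (step 4): P = [2, 7] / [4] / [6];  Q = [1, 2] / [3] / [4]
  Insert 8 (step 5): P = [2, 7, 8] / [4] / [6];  Q = [1, 2, 5] / [3] / [4]
  Insert 1 (step 6): P = [1, 7, 8] / [2] / [4] / [6];  Q = [1, 2, 5] / [3] / [4] / [6]
  Insert 5 (step 7): P = [1, 5, 8] / [2, 7] / [4] / [6];  Q = [1, 2, 5] / [3, 7] / [4] / [6]
  Insert 3 (step 8): P = [1, 3, 8] / [2, 5] / [4, 7] / [6];  Q = [1, 2, 5] / [3, 7] / [4, 8] / [6]
Final shape: (3, 2, 2, 1).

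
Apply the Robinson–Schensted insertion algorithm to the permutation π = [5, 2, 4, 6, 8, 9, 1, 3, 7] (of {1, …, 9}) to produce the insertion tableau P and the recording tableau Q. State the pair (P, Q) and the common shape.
P = [1, 3, 6, 7, 9] / [2, 4, 8] / [5];  Q = [1, 3, 4, 5, 6] / [2, 8, 9] / [7];  common shape = (5, 3, 1)

Row-insert the values π_1, π_2, … into P one at a time, bumping the leftmost entry strictly greater than the inserted value down to the next row. The recording tableau Q records, in position (i, j), the step at which that cell was added to P.
  Insert 5 (step 1): P = [5];  Q = [1]
  Insert 2 (step 2): P = [2] / [5];  Q = [1] / [2]
  Insert 4 (step 3): P = [2, 4] / [5];  Q = [1, 3] / [2]
  Insert 6 (step 4): P = [2, 4, 6] / [5];  Q = [1, 3, 4] / [2]
  Insert 8 (step 5): P = [2, 4, 6, 8] / [5];  Q = [1, 3, 4, 5] / [2]
  Insert 9 (step 6): P = [2, 4, 6, 8, 9] / [5];  Q = [1, 3, 4, 5, 6] / [2]
  Insert 1 (step 7): P = [1, 4, 6, 8, 9] / [2] / [5];  Q = [1, 3, 4, 5, 6] / [2] / [7]
  Insert 3 (step 8): P = [1, 3, 6, 8, 9] / [2, 4] / [5];  Q = [1, 3, 4, 5, 6] / [2, 8] / [7]
  Insert 7 (step 9): P = [1, 3, 6, 7, 9] / [2, 4, 8] / [5];  Q = [1, 3, 4, 5, 6] / [2, 8, 9] / [7]
Final shape: (5, 3, 1).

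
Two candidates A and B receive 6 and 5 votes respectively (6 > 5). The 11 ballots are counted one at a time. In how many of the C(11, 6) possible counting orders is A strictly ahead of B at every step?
Strict-lead orderings = 42

Total orderings of the 11 votes with 6 for A: C(11, 6) = 462. By the Bertrand ballot formula (Cycle Lemma / reflection principle), the number of orderings in which A is strictly ahead of B throughout is (p − q)/(p + q) · C(p + q, p) = (6 − 5)/(6 + 5) · 462 = 42.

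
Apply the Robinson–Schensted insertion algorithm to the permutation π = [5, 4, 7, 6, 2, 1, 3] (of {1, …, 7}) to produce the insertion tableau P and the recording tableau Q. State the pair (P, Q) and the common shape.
P = [1, 3] / [2, 6] / [4, 7] / [5];  Q = [1, 3] / [2, 4] / [5, 7] / [6];  common shape = (2, 2, 2, 1)

Row-insert the values π_1, π_2, … into P one at a time, bumping the leftmost entry strictly greater than the inserted value down to the next row. The recording tableau Q records, in position (i, j), the step at which that cell was added to P.
  Insert 5 (step 1): P = [5];  Q = [1]
  Insert 4 (step 2): P = [4] / [5];  Q = [1] / [2]
  Insert 7 (step 3): P = [4, 7] / [5];  Q = [1, 3] / [2]
  Insert 6 (step 4): P = [4, 6] / [5, 7];  Q = [1, 3] / [2, 4]
  Insert 2 (step 5): P = [2, 6] / [4, 7] / [5];  Q = [1, 3] / [2, 4] / [5]
  Insert 1 (step 6): P = [1, 6] / [2, 7] / [4] / [5];  Q = [1, 3] / [2, 4] / [5] / [6]
  Insert 3 (step 7): P = [1, 3] / [2, 6] / [4, 7] / [5];  Q = [1, 3] / [2, 4] / [5, 7] / [6]
Final shape: (2, 2, 2, 1).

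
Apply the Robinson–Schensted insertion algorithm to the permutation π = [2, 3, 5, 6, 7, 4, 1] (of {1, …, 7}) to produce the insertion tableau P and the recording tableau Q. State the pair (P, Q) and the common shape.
P = [1, 3, 4, 6, 7] / [2] / [5];  Q = [1, 2, 3, 4, 5] / [6] / [7];  common shape = (5, 1, 1)

Row-insert the values π_1, π_2, … into P one at a time, bumping the leftmost entry strictly greater than the inserted value down to the next row. The recording tableau Q records, in position (i, j), the step at which that cell was added to P.
  Insert 2 (step 1): P = [2];  Q = [1]
  Insert 3 (step 2): P = [2, 3];  Q = [1, 2]
  Insert 5 (step 3): P = [2, 3, 5];  Q = [1, 2, 3]
  Insert 6 (step 4): P = [2, 3, 5, 6];  Q = [1, 2, 3, 4]
  Insert 7 (step 5): P = [2, 3, 5, 6, 7];  Q = [1, 2, 3, 4, 5]
  Insert 4 (step 6): P = [2, 3, 4, 6, 7] / [5];  Q = [1, 2, 3, 4, 5] / [6]
  Insert 1 (step 7): P = [1, 3, 4, 6, 7] / [2] / [5];  Q = [1, 2, 3, 4, 5] / [6] / [7]
Final shape: (5, 1, 1).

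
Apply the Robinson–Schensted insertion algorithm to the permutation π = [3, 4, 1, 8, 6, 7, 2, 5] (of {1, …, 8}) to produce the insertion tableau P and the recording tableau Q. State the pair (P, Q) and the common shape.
P = [1, 2, 5, 7] / [3, 4, 6] / [8];  Q = [1, 2, 4, 6] / [3, 5, 8] / [7];  common shape = (4, 3, 1)

Row-insert the values π_1, π_2, … into P one at a time, bumping the leftmost entry strictly greater than the inserted value down to the next row. The recording tableau Q records, in position (i, j), the step at which that cell was added to P.
  Insert 3 (step 1): P = [3];  Q = [1]
  Insert 4 (step 2): P = [3, 4];  Q = [1, 2]
  Insert 1 (step 3): P = [1, 4] / [3];  Q = [1, 2] / [3]
  Insert 8 (step 4): P = [1, 4, 8] / [3];  Q = [1, 2, 4] / [3]
  Insert 6 (step 5): P = [1, 4, 6] / [3, 8];  Q = [1, 2, 4] / [3, 5]
  Insert 7 (step 6): P = [1, 4, 6, 7] / [3, 8];  Q = [1, 2, 4, 6] / [3, 5]
  Insert 2 (step 7): P = [1, 2, 6, 7] / [3, 4] / [8];  Q = [1, 2, 4, 6] / [3, 5] / [7]
  Insert 5 (step 8): P = [1, 2, 5, 7] / [3, 4, 6] / [8];  Q = [1, 2, 4, 6] / [3, 5, 8] / [7]
Final shape: (4, 3, 1).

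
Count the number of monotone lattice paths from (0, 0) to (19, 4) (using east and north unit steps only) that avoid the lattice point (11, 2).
Number of paths = 5345

Total paths from (0, 0) to (19, 4): C(23, 19) = 8855. Paths through (11, 2): (paths (0, 0) → (11, 2)) × (paths (11, 2) → (19, 4)) = C(13, 11) · C(10, 8) = 78 · 45 = 3510. Avoidance count = 8855 − 3510 = 5345.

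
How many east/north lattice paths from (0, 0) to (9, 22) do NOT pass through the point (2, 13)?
Number of paths = 18958875

Total paths from (0, 0) to (9, 22): C(31, 9) = 20160075. Paths through (2, 13): (paths (0, 0) → (2, 13)) × (paths (2, 13) → (9, 22)) = C(15, 2) · C(16, 7) = 105 · 11440 = 1201200. Avoidance count = 20160075 − 1201200 = 18958875.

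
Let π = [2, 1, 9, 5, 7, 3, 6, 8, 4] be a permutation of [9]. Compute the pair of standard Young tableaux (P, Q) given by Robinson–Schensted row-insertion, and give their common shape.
P = [1, 3, 4, 8] / [2, 5, 6] / [7] / [9];  Q = [1, 3, 5, 8] / [2, 4, 7] / [6] / [9];  common shape = (4, 3, 1, 1)

Row-insert the values π_1, π_2, … into P one at a time, bumping the leftmost entry strictly greater than the inserted value down to the next row. The recording tableau Q records, in position (i, j), the step at which that cell was added to P.
  Insert 2 (step 1): P = [2];  Q = [1]
  Insert 1 (step 2): P = [1] / [2];  Q = [1] / [2]
  Insert 9 (step 3): P = [1, 9] / [2];  Q = [1, 3] / [2]
  Insert 5 (step 4): P = [1, 5] / [2, 9];  Q = [1, 3] / [2, 4]
  Insert 7 (step 5): P = [1, 5, 7] / [2, 9];  Q = [1, 3, 5] / [2, 4]
  Insert 3 (step 6): P = [1, 3, 7] / [2, 5] / [9];  Q = [1, 3, 5] / [2, 4] / [6]
  Insert 6 (step 7): P = [1, 3, 6] / [2, 5, 7] / [9];  Q = [1, 3, 5] / [2, 4, 7] / [6]
  Insert 8 (step 8): P = [1, 3, 6, 8] / [2, 5, 7] / [9];  Q = [1, 3, 5, 8] / [2, 4, 7] / [6]
  Insert 4 (step 9): P = [1, 3, 4, 8] / [2, 5, 6] / [7] / [9];  Q = [1, 3, 5, 8] / [2, 4, 7] / [6] / [9]
Final shape: (4, 3, 1, 1).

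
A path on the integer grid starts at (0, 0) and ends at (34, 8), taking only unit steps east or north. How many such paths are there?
Number of paths = 118030185

A monotone lattice path from (0, 0) to (34, 8) consists of 34 east steps and 8 north steps in some order, so it is determined by which 34 of the 42 steps are east. The count is C(42, 34) = 118030185.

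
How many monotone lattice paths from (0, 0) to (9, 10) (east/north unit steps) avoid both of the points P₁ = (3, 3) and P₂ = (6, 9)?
Number of paths = 44758

Inclusion–exclusion. Total paths: C(19, 9) = 92378. Through P₁: C(6, 3)·C(13, 6) = 34320. Through P₂: C(15, 6)·C(4, 3) = 20020. Since P₁ is strictly southwest of P₂, a monotone path through both must visit P₁ then P₂; paths through both = C(6, 3)·C(9, 3)·C(4, 3) = 6720. Avoid both = 92378 − 34320 − 20020 + 6720 = 44758.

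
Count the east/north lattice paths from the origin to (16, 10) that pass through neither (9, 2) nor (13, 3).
Number of paths = 4923610

Inclusion–exclusion. Total paths: C(26, 16) = 5311735. Through P₁: C(11, 9)·C(15, 7) = 353925. Through P₂: C(16, 13)·C(10, 3) = 67200. Since P₁ is strictly southwest of P₂, a monotone path through both must visit P₁ then P₂; paths through both = C(11, 9)·C(5, 4)·C(10, 3) = 33000. Avoid both = 5311735 − 353925 − 67200 + 33000 = 4923610.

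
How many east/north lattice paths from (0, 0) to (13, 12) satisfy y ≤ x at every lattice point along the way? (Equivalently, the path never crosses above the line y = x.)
Number of paths = 742900

By the reflection principle (André's argument), the number of monotone paths to (13, 12) with n ≤ m that never go above y = x is C(25, 13) − C(25, 14) = 5200300 − 4457400 = 742900.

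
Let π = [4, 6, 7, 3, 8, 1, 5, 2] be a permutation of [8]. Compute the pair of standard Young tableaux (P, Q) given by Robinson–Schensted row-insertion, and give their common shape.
P = [1, 2, 7, 8] / [3, 5] / [4, 6];  Q = [1, 2, 3, 5] / [4, 7] / [6, 8];  common shape = (4, 2, 2)

Row-insert the values π_1, π_2, … into P one at a time, bumping the leftmost entry strictly greater than the inserted value down to the next row. The recording tableau Q records, in position (i, j), the step at which that cell was added to P.
  Insert 4 (step 1): P = [4];  Q = [1]
  Insert 6 (step 2): P = [4, 6];  Q = [1, 2]
  Insert 7 (step 3): P = [4, 6, 7];  Q = [1, 2, 3]
  Insert 3 (step 4): P = [3, 6, 7] / [4];  Q = [1, 2, 3] / [4]
  Insert 8 (step 5): P = [3, 6, 7, 8] / [4];  Q = [1, 2, 3, 5] / [4]
  Insert 1 (step 6): P = [1, 6, 7, 8] / [3] / [4];  Q = [1, 2, 3, 5] / [4] / [6]
  Insert 5 (step 7): P = [1, 5, 7, 8] / [3, 6] / [4];  Q = [1, 2, 3, 5] / [4, 7] / [6]
  Insert 2 (step 8): P = [1, 2, 7, 8] / [3, 5] / [4, 6];  Q = [1, 2, 3, 5] / [4, 7] / [6, 8]
Final shape: (4, 2, 2).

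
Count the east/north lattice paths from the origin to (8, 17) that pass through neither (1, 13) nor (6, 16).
Number of paths = 855468

Inclusion–exclusion. Total paths: C(25, 8) = 1081575. Through P₁: C(14, 1)·C(11, 7) = 4620. Through P₂: C(22, 6)·C(3, 2) = 223839. Since P₁ is strictly southwest of P₂, a monotone path through both must visit P₁ then P₂; paths through both = C(14, 1)·C(8, 5)·C(3, 2) = 2352. Avoid both = 1081575 − 4620 − 223839 + 2352 = 855468.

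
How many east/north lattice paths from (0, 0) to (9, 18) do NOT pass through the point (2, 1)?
Number of paths = 3648513

Total paths from (0, 0) to (9, 18): C(27, 9) = 4686825. Paths through (2, 1): (paths (0, 0) → (2, 1)) × (paths (2, 1) → (9, 18)) = C(3, 2) · C(24, 7) = 3 · 346104 = 1038312. Avoidance count = 4686825 − 1038312 = 3648513.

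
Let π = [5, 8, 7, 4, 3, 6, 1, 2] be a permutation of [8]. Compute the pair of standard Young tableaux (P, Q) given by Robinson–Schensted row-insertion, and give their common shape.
P = [1, 2] / [3, 6] / [4, 7] / [5] / [8];  Q = [1, 2] / [3, 6] / [4, 8] / [5] / [7];  common shape = (2, 2, 2, 1, 1)

Row-insert the values π_1, π_2, … into P one at a time, bumping the leftmost entry strictly greater than the inserted value down to the next row. The recording tableau Q records, in position (i, j), the step at which that cell was added to P.
  Insert 5 (step 1): P = [5];  Q = [1]
  Insert 8 (step 2): P = [5, 8];  Q = [1, 2]
  Insert 7 (step 3): P = [5, 7] / [8];  Q = [1, 2] / [3]
  Insert 4 (step 4): P = [4, 7] / [5] / [8];  Q = [1, 2] / [3] / [4]
  Insert 3 (step 5): P = [3, 7] / [4] / [5] / [8];  Q = [1, 2] / [3] / [4] / [5]
  Insert 6 (step 6): P = [3, 6] / [4, 7] / [5] / [8];  Q = [1, 2] / [3, 6] / [4] / [5]
  Insert 1 (step 7): P = [1, 6] / [3, 7] / [4] / [5] / [8];  Q = [1, 2] / [3, 6] / [4] / [5] / [7]
  Insert 2 (step 8): P = [1, 2] / [3, 6] / [4, 7] / [5] / [8];  Q = [1, 2] / [3, 6] / [4, 8] / [5] / [7]
Final shape: (2, 2, 2, 1, 1).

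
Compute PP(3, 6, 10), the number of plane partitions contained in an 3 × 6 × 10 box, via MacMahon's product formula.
PP(3, 6, 10) = 9386849472

Evaluate the triple product over i = 1..3, j = 1..6, k = 1..10. The factors are (2/1) · (3/2) · (4/3) · (5/4) · (6/5) · (7/6) · (8/7) · (9/8) · … (180 factors total). The numerators and denominators telescope so the product is an integer; carrying out the multiplication exactly gives PP(3, 6, 10) = 9386849472.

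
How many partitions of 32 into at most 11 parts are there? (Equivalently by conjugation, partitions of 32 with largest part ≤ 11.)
p(32, parts ≤ 11) = 5708

Use the recurrence p(n, m) = p(n, m−1) + p(n−m, m): either the largest part is < m (count p(n, m−1)) or the largest part is exactly m (remove one copy of m, count p(n−m, m)). With p(0, ·) = 1 this gives p(32, parts ≤ 11) = 5708. (By conjugating Young diagrams, this also counts partitions of 32 into at most 11 parts.)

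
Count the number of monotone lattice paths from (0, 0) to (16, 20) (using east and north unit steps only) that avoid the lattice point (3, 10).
Number of paths = 6980669234

Total paths from (0, 0) to (16, 20): C(36, 16) = 7307872110. Paths through (3, 10): (paths (0, 0) → (3, 10)) × (paths (3, 10) → (16, 20)) = C(13, 3) · C(23, 13) = 286 · 1144066 = 327202876. Avoidance count = 7307872110 − 327202876 = 6980669234.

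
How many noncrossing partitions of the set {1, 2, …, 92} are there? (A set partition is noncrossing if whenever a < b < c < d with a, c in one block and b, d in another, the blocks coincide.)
C_92 = 15487357822491889407128326963778343232013931127835600

These noncrossing partitions are counted by the Catalan number C_n = (1/(n + 1)) · C(2n, n). For n = 92: C_92 = (1/93) · C(184, 92) = 1440324277491745714862934407631385920577295594888710800/93 = 15487357822491889407128326963778343232013931127835600.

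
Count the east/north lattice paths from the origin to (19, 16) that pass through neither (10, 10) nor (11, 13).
Number of paths = 2845300370

Inclusion–exclusion. Total paths: C(35, 19) = 4059928950. Through P₁: C(20, 10)·C(15, 9) = 924703780. Through P₂: C(24, 11)·C(11, 8) = 411863760. Since P₁ is strictly southwest of P₂, a monotone path through both must visit P₁ then P₂; paths through both = C(20, 10)·C(4, 1)·C(11, 8) = 121938960. Avoid both = 4059928950 − 924703780 − 411863760 + 121938960 = 2845300370.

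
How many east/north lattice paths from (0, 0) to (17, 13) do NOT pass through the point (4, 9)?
Number of paths = 118058150

Total paths from (0, 0) to (17, 13): C(30, 17) = 119759850. Paths through (4, 9): (paths (0, 0) → (4, 9)) × (paths (4, 9) → (17, 13)) = C(13, 4) · C(17, 13) = 715 · 2380 = 1701700. Avoidance count = 119759850 − 1701700 = 118058150.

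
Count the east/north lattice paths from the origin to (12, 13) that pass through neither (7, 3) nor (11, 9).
Number of paths = 4126140

Inclusion–exclusion. Total paths: C(25, 12) = 5200300. Through P₁: C(10, 7)·C(15, 5) = 360360. Through P₂: C(20, 11)·C(5, 1) = 839800. Since P₁ is strictly southwest of P₂, a monotone path through both must visit P₁ then P₂; paths through both = C(10, 7)·C(10, 4)·C(5, 1) = 126000. Avoid both = 5200300 − 360360 − 839800 + 126000 = 4126140.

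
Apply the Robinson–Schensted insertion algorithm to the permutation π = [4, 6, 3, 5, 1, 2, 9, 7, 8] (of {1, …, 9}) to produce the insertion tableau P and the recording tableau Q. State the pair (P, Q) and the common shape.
P = [1, 2, 7, 8] / [3, 5, 9] / [4, 6];  Q = [1, 2, 7, 9] / [3, 4, 8] / [5, 6];  common shape = (4, 3, 2)

Row-insert the values π_1, π_2, … into P one at a time, bumping the leftmost entry strictly greater than the inserted value down to the next row. The recording tableau Q records, in position (i, j), the step at which that cell was added to P.
  Insert 4 (step 1): P = [4];  Q = [1]
  Insert 6 (step 2): P = [4, 6];  Q = [1, 2]
  Insert 3 (step 3): P = [3, 6] / [4];  Q = [1, 2] / [3]
  Insert 5 (step 4): P = [3, 5] / [4, 6];  Q = [1, 2] / [3, 4]
  Insert 1 (step 5): P = [1, 5] / [3, 6] / [4];  Q = [1, 2] / [3, 4] / [5]
  Insert 2 (step 6): P = [1, 2] / [3, 5] / [4, 6];  Q = [1, 2] / [3, 4] / [5, 6]
  Insert 9 (step 7): P = [1, 2, 9] / [3, 5] / [4, 6];  Q = [1, 2, 7] / [3, 4] / [5, 6]
  Insert 7 (step 8): P = [1, 2, 7] / [3, 5, 9] / [4, 6];  Q = [1, 2, 7] / [3, 4, 8] / [5, 6]
  Insert 8 (step 9): P = [1, 2, 7, 8] / [3, 5, 9] / [4, 6];  Q = [1, 2, 7, 9] / [3, 4, 8] / [5, 6]
Final shape: (4, 3, 2).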